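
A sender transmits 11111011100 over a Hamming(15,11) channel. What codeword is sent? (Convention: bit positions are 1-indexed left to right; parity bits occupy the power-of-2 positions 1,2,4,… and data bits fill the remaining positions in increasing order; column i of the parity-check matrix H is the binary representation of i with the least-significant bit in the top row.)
Codeword c = d · G (mod 2), d = 11111011100:
  c[0] = d·G[:,0] = (11111011100)·(11011010101) mod 2 = 1+1+0+1+1+0+1+0+1+0+0 mod 2 = 0
  c[1] = d·G[:,1] = (11111011100)·(10110110011) mod 2 = 1+0+1+1+0+0+1+0+0+0+0 mod 2 = 0
  c[2] = d·G[:,2] = (11111011100)·(10000000000) mod 2 = 1+0+0+0+0+0+0+0+0+0+0 mod 2 = 1
  c[3] = d·G[:,3] = (11111011100)·(01110001111) mod 2 = 0+1+1+1+0+0+0+1+1+0+0 mod 2 = 1
  c[4] = d·G[:,4] = (11111011100)·(01000000000) mod 2 = 0+1+0+0+0+0+0+0+0+0+0 mod 2 = 1
  c[5] = d·G[:,5] = (11111011100)·(00100000000) mod 2 = 0+0+1+0+0+0+0+0+0+0+0 mod 2 = 1
  c[6] = d·G[:,6] = (11111011100)·(00010000000) mod 2 = 0+0+0+1+0+0+0+0+0+0+0 mod 2 = 1
  c[7] = d·G[:,7] = (11111011100)·(00001111111) mod 2 = 0+0+0+0+1+0+1+1+1+0+0 mod 2 = 0
  c[8] = d·G[:,8] = (11111011100)·(00001000000) mod 2 = 0+0+0+0+1+0+0+0+0+0+0 mod 2 = 1
  c[9] = d·G[:,9] = (11111011100)·(00000100000) mod 2 = 0+0+0+0+0+0+0+0+0+0+0 mod 2 = 0
  c[10] = d·G[:,10] = (11111011100)·(00000010000) mod 2 = 0+0+0+0+0+0+1+0+0+0+0 mod 2 = 1
  c[11] = d·G[:,11] = (11111011100)·(00000001000) mod 2 = 0+0+0+0+0+0+0+1+0+0+0 mod 2 = 1
  c[12] = d·G[:,12] = (11111011100)·(00000000100) mod 2 = 0+0+0+0+0+0+0+0+1+0+0 mod 2 = 1
  c[13] = d·G[:,13] = (11111011100)·(00000000010) mod 2 = 0+0+0+0+0+0+0+0+0+0+0 mod 2 = 0
  c[14] = d·G[:,14] = (11111011100)·(00000000001) mod 2 = 0+0+0+0+0+0+0+0+0+0+0 mod 2 = 0
Codeword = 001111101011100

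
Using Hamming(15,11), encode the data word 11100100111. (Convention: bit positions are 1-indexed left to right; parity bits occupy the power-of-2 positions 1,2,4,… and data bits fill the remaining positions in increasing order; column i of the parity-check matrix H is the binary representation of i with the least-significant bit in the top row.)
Codeword c = d · G (mod 2), d = 11100100111:
  c[0] = d·G[:,0] = (11100100111)·(11011010101) mod 2 = 1+1+0+0+0+0+0+0+1+0+1 mod 2 = 0
  c[1] = d·G[:,1] = (11100100111)·(10110110011) mod 2 = 1+0+1+0+0+1+0+0+0+1+1 mod 2 = 1
  c[2] = d·G[:,2] = (11100100111)·(10000000000) mod 2 = 1+0+0+0+0+0+0+0+0+0+0 mod 2 = 1
  c[3] = d·G[:,3] = (11100100111)·(01110001111) mod 2 = 0+1+1+0+0+0+0+0+1+1+1 mod 2 = 1
  c[4] = d·G[:,4] = (11100100111)·(01000000000) mod 2 = 0+1+0+0+0+0+0+0+0+0+0 mod 2 = 1
  c[5] = d·G[:,5] = (11100100111)·(00100000000) mod 2 = 0+0+1+0+0+0+0+0+0+0+0 mod 2 = 1
  c[6] = d·G[:,6] = (11100100111)·(00010000000) mod 2 = 0+0+0+0+0+0+0+0+0+0+0 mod 2 = 0
  c[7] = d·G[:,7] = (11100100111)·(00001111111) mod 2 = 0+0+0+0+0+1+0+0+1+1+1 mod 2 = 0
  c[8] = d·G[:,8] = (11100100111)·(00001000000) mod 2 = 0+0+0+0+0+0+0+0+0+0+0 mod 2 = 0
  c[9] = d·G[:,9] = (11100100111)·(00000100000) mod 2 = 0+0+0+0+0+1+0+0+0+0+0 mod 2 = 1
  c[10] = d·G[:,10] = (11100100111)·(00000010000) mod 2 = 0+0+0+0+0+0+0+0+0+0+0 mod 2 = 0
  c[11] = d·G[:,11] = (11100100111)·(00000001000) mod 2 = 0+0+0+0+0+0+0+0+0+0+0 mod 2 = 0
  c[12] = d·G[:,12] = (11100100111)·(00000000100) mod 2 = 0+0+0+0+0+0+0+0+1+0+0 mod 2 = 1
  c[13] = d·G[:,13] = (11100100111)·(00000000010) mod 2 = 0+0+0+0+0+0+0+0+0+1+0 mod 2 = 1
  c[14] = d·G[:,14] = (11100100111)·(00000000001) mod 2 = 0+0+0+0+0+0+0+0+0+0+1 mod 2 = 1
Codeword = 011111000100111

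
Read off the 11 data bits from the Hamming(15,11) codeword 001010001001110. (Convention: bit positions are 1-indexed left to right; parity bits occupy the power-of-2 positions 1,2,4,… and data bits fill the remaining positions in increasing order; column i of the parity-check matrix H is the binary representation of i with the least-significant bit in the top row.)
Parity bits occupy power-of-2 positions; data bits are at positions {3,5,6,7,9,10,11,12,13,14,15} (1-indexed).
Extract: c[3]=1 c[5]=1 c[6]=0 c[7]=0 c[9]=1 c[10]=0 c[11]=0 c[12]=1 c[13]=1 c[14]=1 c[15]=0
Data = 11001001110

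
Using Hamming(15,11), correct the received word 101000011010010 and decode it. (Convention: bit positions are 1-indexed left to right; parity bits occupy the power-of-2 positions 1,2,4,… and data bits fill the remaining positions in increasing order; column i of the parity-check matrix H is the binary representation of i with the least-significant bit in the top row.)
Syndrome s = H · r^T (mod 2), r = 101000011010010:
  s[0] = (101010101010101)·(101000011010010) mod 2 = 1+0+1+0+0+0+0+0+1+0+1+0+0+0+0 mod 2 = 0
  s[1] = (011001100110011)·(101000011010010) mod 2 = 0+0+1+0+0+0+0+0+0+0+1+0+0+1+0 mod 2 = 1
  s[2] = (000111100001111)·(101000011010010) mod 2 = 0+0+0+0+0+0+0+0+0+0+0+0+0+1+0 mod 2 = 1
  s[3] = (000000011111111)·(101000011010010) mod 2 = 0+0+0+0+0+0+0+1+1+0+1+0+0+1+0 mod 2 = 0
Syndrome = 0110
Column 6 of H equals this syndrome → error at bit 6 (1-indexed).
Flip bit 6: 101000011010010 → 101001011010010
Extract data bits at positions {3,5,6,7,9,10,11,12,13,14,15}: 10101010010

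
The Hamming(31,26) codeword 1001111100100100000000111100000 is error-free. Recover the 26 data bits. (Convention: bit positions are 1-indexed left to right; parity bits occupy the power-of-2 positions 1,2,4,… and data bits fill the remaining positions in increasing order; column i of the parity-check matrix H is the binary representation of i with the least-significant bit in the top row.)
Parity bits occupy power-of-2 positions; data bits are at positions {3,5,6,7,9,10,11,12,13,14,15,17,18,19,20,21,22,23,24,25,26,27,28,29,30,31} (1-indexed).
Extract: c[3]=0 c[5]=1 c[6]=1 c[7]=1 c[9]=0 c[10]=0 c[11]=1 c[12]=0 c[13]=0 c[14]=1 c[15]=0 c[17]=0 c[18]=0 c[19]=0 c[20]=0 c[21]=0 c[22]=0 c[23]=1 c[24]=1 c[25]=1 c[26]=1 c[27]=0 c[28]=0 c[29]=0 c[30]=0 c[31]=0
Data = 01110010010000000111100000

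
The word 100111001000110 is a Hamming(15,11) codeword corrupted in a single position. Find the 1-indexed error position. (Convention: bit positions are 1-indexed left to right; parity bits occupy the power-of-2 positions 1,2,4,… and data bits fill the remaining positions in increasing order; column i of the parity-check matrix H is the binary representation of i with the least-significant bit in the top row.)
Syndrome s = H · r^T (mod 2), r = 100111001000110:
  s[0] = (101010101010101)·(100111001000110) mod 2 = 1+0+0+0+1+0+0+0+1+0+0+0+1+0+0 mod 2 = 0
  s[1] = (011001100110011)·(100111001000110) mod 2 = 0+0+0+0+0+1+0+0+0+0+0+0+0+1+0 mod 2 = 0
  s[2] = (000111100001111)·(100111001000110) mod 2 = 0+0+0+1+1+1+0+0+0+0+0+0+1+1+0 mod 2 = 1
  s[3] = (000000011111111)·(100111001000110) mod 2 = 0+0+0+0+0+0+0+0+1+0+0+0+1+1+0 mod 2 = 1
Syndrome = 0011
Column i of H is the binary representation of i, so the syndrome is the binary index of the flipped bit.
Read s = 0011 with s[0] as LSB: 0·2^0 + 0·2^1 + 1·2^2 + 1·2^3 = 12.
Error is at bit position 12.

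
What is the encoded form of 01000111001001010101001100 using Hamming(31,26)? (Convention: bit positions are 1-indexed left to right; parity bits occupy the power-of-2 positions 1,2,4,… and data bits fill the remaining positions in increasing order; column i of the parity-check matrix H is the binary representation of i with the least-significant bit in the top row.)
Codeword c = d · G (mod 2), d = 01000111001001010101001100:
  c[0] = d·G[:,0] = (01000111001001010101001100)·(11011010101101010101010101) mod 2 = 0+1+0+0+0+0+1+0+0+0+1+0+0+1+0+1+0+1+0+1+0+0+0+1+0+0 mod 2 = 0
  c[1] = d·G[:,1] = (01000111001001010101001100)·(10110110011011001100110011) mod 2 = 0+0+0+0+0+1+1+0+0+0+1+0+0+1+0+0+0+1+0+0+0+0+0+0+0+0 mod 2 = 1
  c[2] = d·G[:,2] = (01000111001001010101001100)·(10000000000000000000000000) mod 2 = 0+0+0+0+0+0+0+0+0+0+0+0+0+0+0+0+0+0+0+0+0+0+0+0+0+0 mod 2 = 0
  c[3] = d·G[:,3] = (01000111001001010101001100)·(01110001111000111100001111) mod 2 = 0+1+0+0+0+0+0+1+0+0+1+0+0+0+0+1+0+1+0+0+0+0+1+1+0+0 mod 2 = 1
  c[4] = d·G[:,4] = (01000111001001010101001100)·(01000000000000000000000000) mod 2 = 0+1+0+0+0+0+0+0+0+0+0+0+0+0+0+0+0+0+0+0+0+0+0+0+0+0 mod 2 = 1
  c[5] = d·G[:,5] = (01000111001001010101001100)·(00100000000000000000000000) mod 2 = 0+0+0+0+0+0+0+0+0+0+0+0+0+0+0+0+0+0+0+0+0+0+0+0+0+0 mod 2 = 0
  c[6] = d·G[:,6] = (01000111001001010101001100)·(00010000000000000000000000) mod 2 = 0+0+0+0+0+0+0+0+0+0+0+0+0+0+0+0+0+0+0+0+0+0+0+0+0+0 mod 2 = 0
  c[7] = d·G[:,7] = (01000111001001010101001100)·(00001111111000000011111111) mod 2 = 0+0+0+0+0+1+1+1+0+0+1+0+0+0+0+0+0+0+0+1+0+0+1+1+0+0 mod 2 = 1
  c[8] = d·G[:,8] = (01000111001001010101001100)·(00001000000000000000000000) mod 2 = 0+0+0+0+0+0+0+0+0+0+0+0+0+0+0+0+0+0+0+0+0+0+0+0+0+0 mod 2 = 0
  c[9] = d·G[:,9] = (01000111001001010101001100)·(00000100000000000000000000) mod 2 = 0+0+0+0+0+1+0+0+0+0+0+0+0+0+0+0+0+0+0+0+0+0+0+0+0+0 mod 2 = 1
  c[10] = d·G[:,10] = (01000111001001010101001100)·(00000010000000000000000000) mod 2 = 0+0+0+0+0+0+1+0+0+0+0+0+0+0+0+0+0+0+0+0+0+0+0+0+0+0 mod 2 = 1
  c[11] = d·G[:,11] = (01000111001001010101001100)·(00000001000000000000000000) mod 2 = 0+0+0+0+0+0+0+1+0+0+0+0+0+0+0+0+0+0+0+0+0+0+0+0+0+0 mod 2 = 1
  c[12] = d·G[:,12] = (01000111001001010101001100)·(00000000100000000000000000) mod 2 = 0+0+0+0+0+0+0+0+0+0+0+0+0+0+0+0+0+0+0+0+0+0+0+0+0+0 mod 2 = 0
  c[13] = d·G[:,13] = (01000111001001010101001100)·(00000000010000000000000000) mod 2 = 0+0+0+0+0+0+0+0+0+0+0+0+0+0+0+0+0+0+0+0+0+0+0+0+0+0 mod 2 = 0
  c[14] = d·G[:,14] = (01000111001001010101001100)·(00000000001000000000000000) mod 2 = 0+0+0+0+0+0+0+0+0+0+1+0+0+0+0+0+0+0+0+0+0+0+0+0+0+0 mod 2 = 1
  c[15] = d·G[:,15] = (01000111001001010101001100)·(00000000000111111111111111) mod 2 = 0+0+0+0+0+0+0+0+0+0+0+0+0+1+0+1+0+1+0+1+0+0+1+1+0+0 mod 2 = 0
  c[16] = d·G[:,16] = (01000111001001010101001100)·(00000000000100000000000000) mod 2 = 0+0+0+0+0+0+0+0+0+0+0+0+0+0+0+0+0+0+0+0+0+0+0+0+0+0 mod 2 = 0
  c[17] = d·G[:,17] = (01000111001001010101001100)·(00000000000010000000000000) mod 2 = 0+0+0+0+0+0+0+0+0+0+0+0+0+0+0+0+0+0+0+0+0+0+0+0+0+0 mod 2 = 0
  c[18] = d·G[:,18] = (01000111001001010101001100)·(00000000000001000000000000) mod 2 = 0+0+0+0+0+0+0+0+0+0+0+0+0+1+0+0+0+0+0+0+0+0+0+0+0+0 mod 2 = 1
  c[19] = d·G[:,19] = (01000111001001010101001100)·(00000000000000100000000000) mod 2 = 0+0+0+0+0+0+0+0+0+0+0+0+0+0+0+0+0+0+0+0+0+0+0+0+0+0 mod 2 = 0
  c[20] = d·G[:,20] = (01000111001001010101001100)·(00000000000000010000000000) mod 2 = 0+0+0+0+0+0+0+0+0+0+0+0+0+0+0+1+0+0+0+0+0+0+0+0+0+0 mod 2 = 1
  c[21] = d·G[:,21] = (01000111001001010101001100)·(00000000000000001000000000) mod 2 = 0+0+0+0+0+0+0+0+0+0+0+0+0+0+0+0+0+0+0+0+0+0+0+0+0+0 mod 2 = 0
  c[22] = d·G[:,22] = (01000111001001010101001100)·(00000000000000000100000000) mod 2 = 0+0+0+0+0+0+0+0+0+0+0+0+0+0+0+0+0+1+0+0+0+0+0+0+0+0 mod 2 = 1
  c[23] = d·G[:,23] = (01000111001001010101001100)·(00000000000000000010000000) mod 2 = 0+0+0+0+0+0+0+0+0+0+0+0+0+0+0+0+0+0+0+0+0+0+0+0+0+0 mod 2 = 0
  c[24] = d·G[:,24] = (01000111001001010101001100)·(00000000000000000001000000) mod 2 = 0+0+0+0+0+0+0+0+0+0+0+0+0+0+0+0+0+0+0+1+0+0+0+0+0+0 mod 2 = 1
  c[25] = d·G[:,25] = (01000111001001010101001100)·(00000000000000000000100000) mod 2 = 0+0+0+0+0+0+0+0+0+0+0+0+0+0+0+0+0+0+0+0+0+0+0+0+0+0 mod 2 = 0
  c[26] = d·G[:,26] = (01000111001001010101001100)·(00000000000000000000010000) mod 2 = 0+0+0+0+0+0+0+0+0+0+0+0+0+0+0+0+0+0+0+0+0+0+0+0+0+0 mod 2 = 0
  c[27] = d·G[:,27] = (01000111001001010101001100)·(00000000000000000000001000) mod 2 = 0+0+0+0+0+0+0+0+0+0+0+0+0+0+0+0+0+0+0+0+0+0+1+0+0+0 mod 2 = 1
  c[28] = d·G[:,28] = (01000111001001010101001100)·(00000000000000000000000100) mod 2 = 0+0+0+0+0+0+0+0+0+0+0+0+0+0+0+0+0+0+0+0+0+0+0+1+0+0 mod 2 = 1
  c[29] = d·G[:,29] = (01000111001001010101001100)·(00000000000000000000000010) mod 2 = 0+0+0+0+0+0+0+0+0+0+0+0+0+0+0+0+0+0+0+0+0+0+0+0+0+0 mod 2 = 0
  c[30] = d·G[:,30] = (01000111001001010101001100)·(00000000000000000000000001) mod 2 = 0+0+0+0+0+0+0+0+0+0+0+0+0+0+0+0+0+0+0+0+0+0+0+0+0+0 mod 2 = 0
Codeword = 0101100101110010001010101001100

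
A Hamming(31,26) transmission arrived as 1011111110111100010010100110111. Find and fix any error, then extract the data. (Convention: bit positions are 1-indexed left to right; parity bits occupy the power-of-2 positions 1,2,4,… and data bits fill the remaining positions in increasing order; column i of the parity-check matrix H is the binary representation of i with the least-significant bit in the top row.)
Syndrome s = H · r^T (mod 2), r = 1011111110111100010010100110111:
  s[0] = (1010101010101010101010101010101)·(1011111110111100010010100110111) mod 2 = 1+0+1+0+1+0+1+0+1+0+1+0+1+0+0+0+0+0+0+0+1+0+1+0+0+0+1+0+1+0+1 mod 2 = 0
  s[1] = (0110011001100110011001100110011)·(1011111110111100010010100110111) mod 2 = 0+0+1+0+0+1+1+0+0+0+1+0+0+1+0+0+0+1+0+0+0+0+1+0+0+1+1+0+0+1+1 mod 2 = 1
  s[2] = (0001111000011110000111100001111)·(1011111110111100010010100110111) mod 2 = 0+0+0+1+1+1+1+0+0+0+0+1+1+1+0+0+0+0+0+0+1+0+1+0+0+0+0+0+1+1+1 mod 2 = 0
  s[3] = (0000000111111110000000011111111)·(1011111110111100010010100110111) mod 2 = 0+0+0+0+0+0+0+1+1+0+1+1+1+1+0+0+0+0+0+0+0+0+0+0+0+1+1+0+1+1+1 mod 2 = 1
  s[4] = (0000000000000001111111111111111)·(1011111110111100010010100110111) mod 2 = 0+0+0+0+0+0+0+0+0+0+0+0+0+0+0+0+0+1+0+0+1+0+1+0+0+1+1+0+1+1+1 mod 2 = 0
Syndrome = 01010
Column 10 of H equals this syndrome → error at bit 10 (1-indexed).
Flip bit 10: 1011111110111100010010100110111 → 1011111111111100010010100110111
Extract data bits at positions {3,5,6,7,9,10,11,12,13,14,15,17,18,19,20,21,22,23,24,25,26,27,28,29,30,31}: 11111111110010010100110111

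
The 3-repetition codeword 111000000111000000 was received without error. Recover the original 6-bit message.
Split into 3-bit blocks: 111 000 000 111 000 000
Data = 100100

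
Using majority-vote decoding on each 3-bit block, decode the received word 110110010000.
Split into 3-bit blocks and majority-vote each:
  block 1 = 110: 2 ones, 1 zeros → 1
  block 2 = 110: 2 ones, 1 zeros → 1
  block 3 = 010: 1 ones, 2 zeros → 0
  block 4 = 000: 0 ones, 3 zeros → 0
Decoded = 1100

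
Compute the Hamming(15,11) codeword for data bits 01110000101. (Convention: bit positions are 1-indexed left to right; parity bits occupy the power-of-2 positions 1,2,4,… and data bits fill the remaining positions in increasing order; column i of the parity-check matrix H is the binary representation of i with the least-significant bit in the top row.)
Codeword c = d · G (mod 2), d = 01110000101:
  c[0] = d·G[:,0] = (01110000101)·(11011010101) mod 2 = 0+1+0+1+0+0+0+0+1+0+1 mod 2 = 0
  c[1] = d·G[:,1] = (01110000101)·(10110110011) mod 2 = 0+0+1+1+0+0+0+0+0+0+1 mod 2 = 1
  c[2] = d·G[:,2] = (01110000101)·(10000000000) mod 2 = 0+0+0+0+0+0+0+0+0+0+0 mod 2 = 0
  c[3] = d·G[:,3] = (01110000101)·(01110001111) mod 2 = 0+1+1+1+0+0+0+0+1+0+1 mod 2 = 1
  c[4] = d·G[:,4] = (01110000101)·(01000000000) mod 2 = 0+1+0+0+0+0+0+0+0+0+0 mod 2 = 1
  c[5] = d·G[:,5] = (01110000101)·(00100000000) mod 2 = 0+0+1+0+0+0+0+0+0+0+0 mod 2 = 1
  c[6] = d·G[:,6] = (01110000101)·(00010000000) mod 2 = 0+0+0+1+0+0+0+0+0+0+0 mod 2 = 1
  c[7] = d·G[:,7] = (01110000101)·(00001111111) mod 2 = 0+0+0+0+0+0+0+0+1+0+1 mod 2 = 0
  c[8] = d·G[:,8] = (01110000101)·(00001000000) mod 2 = 0+0+0+0+0+0+0+0+0+0+0 mod 2 = 0
  c[9] = d·G[:,9] = (01110000101)·(00000100000) mod 2 = 0+0+0+0+0+0+0+0+0+0+0 mod 2 = 0
  c[10] = d·G[:,10] = (01110000101)·(00000010000) mod 2 = 0+0+0+0+0+0+0+0+0+0+0 mod 2 = 0
  c[11] = d·G[:,11] = (01110000101)·(00000001000) mod 2 = 0+0+0+0+0+0+0+0+0+0+0 mod 2 = 0
  c[12] = d·G[:,12] = (01110000101)·(00000000100) mod 2 = 0+0+0+0+0+0+0+0+1+0+0 mod 2 = 1
  c[13] = d·G[:,13] = (01110000101)·(00000000010) mod 2 = 0+0+0+0+0+0+0+0+0+0+0 mod 2 = 0
  c[14] = d·G[:,14] = (01110000101)·(00000000001) mod 2 = 0+0+0+0+0+0+0+0+0+0+1 mod 2 = 1
Codeword = 010111100000101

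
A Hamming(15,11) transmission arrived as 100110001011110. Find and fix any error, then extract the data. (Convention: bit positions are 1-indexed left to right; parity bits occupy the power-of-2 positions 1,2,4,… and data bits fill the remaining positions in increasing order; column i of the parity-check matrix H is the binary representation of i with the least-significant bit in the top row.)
Syndrome s = H · r^T (mod 2), r = 100110001011110:
  s[0] = (101010101010101)·(100110001011110) mod 2 = 1+0+0+0+1+0+0+0+1+0+1+0+1+0+0 mod 2 = 1
  s[1] = (011001100110011)·(100110001011110) mod 2 = 0+0+0+0+0+0+0+0+0+0+1+0+0+1+0 mod 2 = 0
  s[2] = (000111100001111)·(100110001011110) mod 2 = 0+0+0+1+1+0+0+0+0+0+0+1+1+1+0 mod 2 = 1
  s[3] = (000000011111111)·(100110001011110) mod 2 = 0+0+0+0+0+0+0+0+1+0+1+1+1+1+0 mod 2 = 1
Syndrome = 1011
Column 13 of H equals this syndrome → error at bit 13 (1-indexed).
Flip bit 13: 100110001011110 → 100110001011010
Extract data bits at positions {3,5,6,7,9,10,11,12,13,14,15}: 01001011010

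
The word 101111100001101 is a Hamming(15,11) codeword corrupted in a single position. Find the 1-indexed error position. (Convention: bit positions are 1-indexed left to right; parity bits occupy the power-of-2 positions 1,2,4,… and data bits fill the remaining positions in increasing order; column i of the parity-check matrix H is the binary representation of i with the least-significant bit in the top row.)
Syndrome s = H · r^T (mod 2), r = 101111100001101:
  s[0] = (101010101010101)·(101111100001101) mod 2 = 1+0+1+0+1+0+1+0+0+0+0+0+1+0+1 mod 2 = 0
  s[1] = (011001100110011)·(101111100001101) mod 2 = 0+0+1+0+0+1+1+0+0+0+0+0+0+0+1 mod 2 = 0
  s[2] = (000111100001111)·(101111100001101) mod 2 = 0+0+0+1+1+1+1+0+0+0+0+1+1+0+1 mod 2 = 1
  s[3] = (000000011111111)·(101111100001101) mod 2 = 0+0+0+0+0+0+0+0+0+0+0+1+1+0+1 mod 2 = 1
Syndrome = 0011
Column i of H is the binary representation of i, so the syndrome is the binary index of the flipped bit.
Read s = 0011 with s[0] as LSB: 0·2^0 + 0·2^1 + 1·2^2 + 1·2^3 = 12.
Error is at bit position 12.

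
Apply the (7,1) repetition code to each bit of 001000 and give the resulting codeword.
Repeat each bit 7× and concatenate:
0→0000000  0→0000000  1→1111111  0→0000000  0→0000000  0→0000000
Codeword = 000000000000001111111000000000000000000000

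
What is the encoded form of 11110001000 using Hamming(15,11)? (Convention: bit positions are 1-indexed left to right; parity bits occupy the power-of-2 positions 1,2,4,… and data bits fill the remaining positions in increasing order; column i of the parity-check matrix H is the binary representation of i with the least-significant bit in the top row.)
Codeword c = d · G (mod 2), d = 11110001000:
  c[0] = d·G[:,0] = (11110001000)·(11011010101) mod 2 = 1+1+0+1+0+0+0+0+0+0+0 mod 2 = 1
  c[1] = d·G[:,1] = (11110001000)·(10110110011) mod 2 = 1+0+1+1+0+0+0+0+0+0+0 mod 2 = 1
  c[2] = d·G[:,2] = (11110001000)·(10000000000) mod 2 = 1+0+0+0+0+0+0+0+0+0+0 mod 2 = 1
  c[3] = d·G[:,3] = (11110001000)·(01110001111) mod 2 = 0+1+1+1+0+0+0+1+0+0+0 mod 2 = 0
  c[4] = d·G[:,4] = (11110001000)·(01000000000) mod 2 = 0+1+0+0+0+0+0+0+0+0+0 mod 2 = 1
  c[5] = d·G[:,5] = (11110001000)·(00100000000) mod 2 = 0+0+1+0+0+0+0+0+0+0+0 mod 2 = 1
  c[6] = d·G[:,6] = (11110001000)·(00010000000) mod 2 = 0+0+0+1+0+0+0+0+0+0+0 mod 2 = 1
  c[7] = d·G[:,7] = (11110001000)·(00001111111) mod 2 = 0+0+0+0+0+0+0+1+0+0+0 mod 2 = 1
  c[8] = d·G[:,8] = (11110001000)·(00001000000) mod 2 = 0+0+0+0+0+0+0+0+0+0+0 mod 2 = 0
  c[9] = d·G[:,9] = (11110001000)·(00000100000) mod 2 = 0+0+0+0+0+0+0+0+0+0+0 mod 2 = 0
  c[10] = d·G[:,10] = (11110001000)·(00000010000) mod 2 = 0+0+0+0+0+0+0+0+0+0+0 mod 2 = 0
  c[11] = d·G[:,11] = (11110001000)·(00000001000) mod 2 = 0+0+0+0+0+0+0+1+0+0+0 mod 2 = 1
  c[12] = d·G[:,12] = (11110001000)·(00000000100) mod 2 = 0+0+0+0+0+0+0+0+0+0+0 mod 2 = 0
  c[13] = d·G[:,13] = (11110001000)·(00000000010) mod 2 = 0+0+0+0+0+0+0+0+0+0+0 mod 2 = 0
  c[14] = d·G[:,14] = (11110001000)·(00000000001) mod 2 = 0+0+0+0+0+0+0+0+0+0+0 mod 2 = 0
Codeword = 111011110001000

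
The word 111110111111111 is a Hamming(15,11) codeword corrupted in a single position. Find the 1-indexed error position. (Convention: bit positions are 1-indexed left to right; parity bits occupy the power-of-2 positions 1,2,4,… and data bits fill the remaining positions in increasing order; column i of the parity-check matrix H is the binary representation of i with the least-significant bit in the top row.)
Syndrome s = H · r^T (mod 2), r = 111110111111111:
  s[0] = (101010101010101)·(111110111111111) mod 2 = 1+0+1+0+1+0+1+0+1+0+1+0+1+0+1 mod 2 = 0
  s[1] = (011001100110011)·(111110111111111) mod 2 = 0+1+1+0+0+0+1+0+0+1+1+0+0+1+1 mod 2 = 1
  s[2] = (000111100001111)·(111110111111111) mod 2 = 0+0+0+1+1+0+1+0+0+0+0+1+1+1+1 mod 2 = 1
  s[3] = (000000011111111)·(111110111111111) mod 2 = 0+0+0+0+0+0+0+1+1+1+1+1+1+1+1 mod 2 = 0
Syndrome = 0110
Column i of H is the binary representation of i, so the syndrome is the binary index of the flipped bit.
Read s = 0110 with s[0] as LSB: 0·2^0 + 1·2^1 + 1·2^2 + 0·2^3 = 6.
Error is at bit position 6.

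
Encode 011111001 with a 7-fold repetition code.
Repeat each bit 7× and concatenate:
0→0000000  1→1111111  1→1111111  1→1111111  1→1111111  1→1111111  0→0000000  0→0000000  1→1111111
Codeword = 000000011111111111111111111111111111111111000000000000001111111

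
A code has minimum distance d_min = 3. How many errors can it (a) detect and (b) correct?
(a) Detection requires d_min ≥ e+1, so e ≤ d_min − 1 = 2.
(b) Correction requires d_min ≥ 2t+1, so t ≤ ⌊(d_min − 1)/2⌋ = ⌊2/2⌋ = 1.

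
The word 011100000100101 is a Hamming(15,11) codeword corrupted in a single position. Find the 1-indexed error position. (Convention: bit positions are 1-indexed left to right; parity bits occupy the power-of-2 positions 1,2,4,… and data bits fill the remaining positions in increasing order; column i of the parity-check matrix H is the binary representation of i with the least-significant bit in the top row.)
Syndrome s = H · r^T (mod 2), r = 011100000100101:
  s[0] = (101010101010101)·(011100000100101) mod 2 = 0+0+1+0+0+0+0+0+0+0+0+0+1+0+1 mod 2 = 1
  s[1] = (011001100110011)·(011100000100101) mod 2 = 0+1+1+0+0+0+0+0+0+1+0+0+0+0+1 mod 2 = 0
  s[2] = (000111100001111)·(011100000100101) mod 2 = 0+0+0+1+0+0+0+0+0+0+0+0+1+0+1 mod 2 = 1
  s[3] = (000000011111111)·(011100000100101) mod 2 = 0+0+0+0+0+0+0+0+0+1+0+0+1+0+1 mod 2 = 1
Syndrome = 1011
Column i of H is the binary representation of i, so the syndrome is the binary index of the flipped bit.
Read s = 1011 with s[0] as LSB: 1·2^0 + 0·2^1 + 1·2^2 + 1·2^3 = 13.
Error is at bit position 13.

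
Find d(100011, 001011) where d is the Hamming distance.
XOR = 101000, count of 1s = 2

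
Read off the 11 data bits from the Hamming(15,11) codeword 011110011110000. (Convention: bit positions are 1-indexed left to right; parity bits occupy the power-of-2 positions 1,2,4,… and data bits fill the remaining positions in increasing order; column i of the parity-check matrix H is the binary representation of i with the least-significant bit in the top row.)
Parity bits occupy power-of-2 positions; data bits are at positions {3,5,6,7,9,10,11,12,13,14,15} (1-indexed).
Extract: c[3]=1 c[5]=1 c[6]=0 c[7]=0 c[9]=1 c[10]=1 c[11]=1 c[12]=0 c[13]=0 c[14]=0 c[15]=0
Data = 11001110000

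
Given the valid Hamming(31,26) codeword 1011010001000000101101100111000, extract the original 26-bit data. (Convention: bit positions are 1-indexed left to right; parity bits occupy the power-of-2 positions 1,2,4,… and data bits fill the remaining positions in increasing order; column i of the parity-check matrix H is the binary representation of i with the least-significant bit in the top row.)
Parity bits occupy power-of-2 positions; data bits are at positions {3,5,6,7,9,10,11,12,13,14,15,17,18,19,20,21,22,23,24,25,26,27,28,29,30,31} (1-indexed).
Extract: c[3]=1 c[5]=0 c[6]=1 c[7]=0 c[9]=0 c[10]=1 c[11]=0 c[12]=0 c[13]=0 c[14]=0 c[15]=0 c[17]=1 c[18]=0 c[19]=1 c[20]=1 c[21]=0 c[22]=1 c[23]=1 c[24]=0 c[25]=0 c[26]=1 c[27]=1 c[28]=1 c[29]=0 c[30]=0 c[31]=0
Data = 10100100000101101100111000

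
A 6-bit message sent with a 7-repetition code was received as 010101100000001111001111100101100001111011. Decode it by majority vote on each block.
Split into 7-bit blocks and majority-vote each:
  block 1 = 0101011: 4 ones, 3 zeros → 1
  block 2 = 0000000: 0 ones, 7 zeros → 0
  block 3 = 1111001: 5 ones, 2 zeros → 1
  block 4 = 1111001: 5 ones, 2 zeros → 1
  block 5 = 0110000: 2 ones, 5 zeros → 0
  block 6 = 1111011: 6 ones, 1 zeros → 1
Decoded = 101101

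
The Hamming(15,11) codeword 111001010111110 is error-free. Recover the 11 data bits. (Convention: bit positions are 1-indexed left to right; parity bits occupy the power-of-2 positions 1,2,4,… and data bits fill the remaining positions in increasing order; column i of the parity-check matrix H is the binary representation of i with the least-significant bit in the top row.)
Parity bits occupy power-of-2 positions; data bits are at positions {3,5,6,7,9,10,11,12,13,14,15} (1-indexed).
Extract: c[3]=1 c[5]=0 c[6]=1 c[7]=0 c[9]=0 c[10]=1 c[11]=1 c[12]=1 c[13]=1 c[14]=1 c[15]=0
Data = 10100111110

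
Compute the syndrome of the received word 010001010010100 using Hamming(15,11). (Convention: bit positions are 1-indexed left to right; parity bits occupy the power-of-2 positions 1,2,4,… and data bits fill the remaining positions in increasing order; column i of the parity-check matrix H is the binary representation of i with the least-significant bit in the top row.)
Syndrome s = H · r^T (mod 2), r = 010001010010100:
  s[0] = (101010101010101)·(010001010010100) mod 2 = 0+0+0+0+0+0+0+0+0+0+1+0+1+0+0 mod 2 = 0
  s[1] = (011001100110011)·(010001010010100) mod 2 = 0+1+0+0+0+1+0+0+0+0+1+0+0+0+0 mod 2 = 1
  s[2] = (000111100001111)·(010001010010100) mod 2 = 0+0+0+0+0+1+0+0+0+0+0+0+1+0+0 mod 2 = 0
  s[3] = (000000011111111)·(010001010010100) mod 2 = 0+0+0+0+0+0+0+1+0+0+1+0+1+0+0 mod 2 = 1
Syndrome = 0101
Non-zero syndrome: error at position 10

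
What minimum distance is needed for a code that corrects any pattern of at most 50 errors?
Correcting t errors requires d_min ≥ 2t + 1 = 2·50 + 1 = 101.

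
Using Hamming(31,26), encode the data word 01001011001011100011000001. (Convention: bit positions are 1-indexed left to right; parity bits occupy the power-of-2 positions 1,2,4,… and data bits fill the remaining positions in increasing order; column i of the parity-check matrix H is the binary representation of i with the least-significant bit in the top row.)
Codeword c = d · G (mod 2), d = 01001011001011100011000001:
  c[0] = d·G[:,0] = (01001011001011100011000001)·(11011010101101010101010101) mod 2 = 0+1+0+0+1+0+1+0+0+0+1+0+0+1+0+0+0+0+0+1+0+0+0+0+0+1 mod 2 = 1
  c[1] = d·G[:,1] = (01001011001011100011000001)·(10110110011011001100110011) mod 2 = 0+0+0+0+0+0+1+0+0+0+1+0+1+1+0+0+0+0+0+0+0+0+0+0+0+1 mod 2 = 1
  c[2] = d·G[:,2] = (01001011001011100011000001)·(10000000000000000000000000) mod 2 = 0+0+0+0+0+0+0+0+0+0+0+0+0+0+0+0+0+0+0+0+0+0+0+0+0+0 mod 2 = 0
  c[3] = d·G[:,3] = (01001011001011100011000001)·(01110001111000111100001111) mod 2 = 0+1+0+0+0+0+0+1+0+0+1+0+0+0+1+0+0+0+0+0+0+0+0+0+0+1 mod 2 = 1
  c[4] = d·G[:,4] = (01001011001011100011000001)·(01000000000000000000000000) mod 2 = 0+1+0+0+0+0+0+0+0+0+0+0+0+0+0+0+0+0+0+0+0+0+0+0+0+0 mod 2 = 1
  c[5] = d·G[:,5] = (01001011001011100011000001)·(00100000000000000000000000) mod 2 = 0+0+0+0+0+0+0+0+0+0+0+0+0+0+0+0+0+0+0+0+0+0+0+0+0+0 mod 2 = 0
  c[6] = d·G[:,6] = (01001011001011100011000001)·(00010000000000000000000000) mod 2 = 0+0+0+0+0+0+0+0+0+0+0+0+0+0+0+0+0+0+0+0+0+0+0+0+0+0 mod 2 = 0
  c[7] = d·G[:,7] = (01001011001011100011000001)·(00001111111000000011111111) mod 2 = 0+0+0+0+1+0+1+1+0+0+1+0+0+0+0+0+0+0+1+1+0+0+0+0+0+1 mod 2 = 1
  c[8] = d·G[:,8] = (01001011001011100011000001)·(00001000000000000000000000) mod 2 = 0+0+0+0+1+0+0+0+0+0+0+0+0+0+0+0+0+0+0+0+0+0+0+0+0+0 mod 2 = 1
  c[9] = d·G[:,9] = (01001011001011100011000001)·(00000100000000000000000000) mod 2 = 0+0+0+0+0+0+0+0+0+0+0+0+0+0+0+0+0+0+0+0+0+0+0+0+0+0 mod 2 = 0
  c[10] = d·G[:,10] = (01001011001011100011000001)·(00000010000000000000000000) mod 2 = 0+0+0+0+0+0+1+0+0+0+0+0+0+0+0+0+0+0+0+0+0+0+0+0+0+0 mod 2 = 1
  c[11] = d·G[:,11] = (01001011001011100011000001)·(00000001000000000000000000) mod 2 = 0+0+0+0+0+0+0+1+0+0+0+0+0+0+0+0+0+0+0+0+0+0+0+0+0+0 mod 2 = 1
  c[12] = d·G[:,12] = (01001011001011100011000001)·(00000000100000000000000000) mod 2 = 0+0+0+0+0+0+0+0+0+0+0+0+0+0+0+0+0+0+0+0+0+0+0+0+0+0 mod 2 = 0
  c[13] = d·G[:,13] = (01001011001011100011000001)·(00000000010000000000000000) mod 2 = 0+0+0+0+0+0+0+0+0+0+0+0+0+0+0+0+0+0+0+0+0+0+0+0+0+0 mod 2 = 0
  c[14] = d·G[:,14] = (01001011001011100011000001)·(00000000001000000000000000) mod 2 = 0+0+0+0+0+0+0+0+0+0+1+0+0+0+0+0+0+0+0+0+0+0+0+0+0+0 mod 2 = 1
  c[15] = d·G[:,15] = (01001011001011100011000001)·(00000000000111111111111111) mod 2 = 0+0+0+0+0+0+0+0+0+0+0+0+1+1+1+0+0+0+1+1+0+0+0+0+0+1 mod 2 = 0
  c[16] = d·G[:,16] = (01001011001011100011000001)·(00000000000100000000000000) mod 2 = 0+0+0+0+0+0+0+0+0+0+0+0+0+0+0+0+0+0+0+0+0+0+0+0+0+0 mod 2 = 0
  c[17] = d·G[:,17] = (01001011001011100011000001)·(00000000000010000000000000) mod 2 = 0+0+0+0+0+0+0+0+0+0+0+0+1+0+0+0+0+0+0+0+0+0+0+0+0+0 mod 2 = 1
  c[18] = d·G[:,18] = (01001011001011100011000001)·(00000000000001000000000000) mod 2 = 0+0+0+0+0+0+0+0+0+0+0+0+0+1+0+0+0+0+0+0+0+0+0+0+0+0 mod 2 = 1
  c[19] = d·G[:,19] = (01001011001011100011000001)·(00000000000000100000000000) mod 2 = 0+0+0+0+0+0+0+0+0+0+0+0+0+0+1+0+0+0+0+0+0+0+0+0+0+0 mod 2 = 1
  c[20] = d·G[:,20] = (01001011001011100011000001)·(00000000000000010000000000) mod 2 = 0+0+0+0+0+0+0+0+0+0+0+0+0+0+0+0+0+0+0+0+0+0+0+0+0+0 mod 2 = 0
  c[21] = d·G[:,21] = (01001011001011100011000001)·(00000000000000001000000000) mod 2 = 0+0+0+0+0+0+0+0+0+0+0+0+0+0+0+0+0+0+0+0+0+0+0+0+0+0 mod 2 = 0
  c[22] = d·G[:,22] = (01001011001011100011000001)·(00000000000000000100000000) mod 2 = 0+0+0+0+0+0+0+0+0+0+0+0+0+0+0+0+0+0+0+0+0+0+0+0+0+0 mod 2 = 0
  c[23] = d·G[:,23] = (01001011001011100011000001)·(00000000000000000010000000) mod 2 = 0+0+0+0+0+0+0+0+0+0+0+0+0+0+0+0+0+0+1+0+0+0+0+0+0+0 mod 2 = 1
  c[24] = d·G[:,24] = (01001011001011100011000001)·(00000000000000000001000000) mod 2 = 0+0+0+0+0+0+0+0+0+0+0+0+0+0+0+0+0+0+0+1+0+0+0+0+0+0 mod 2 = 1
  c[25] = d·G[:,25] = (01001011001011100011000001)·(00000000000000000000100000) mod 2 = 0+0+0+0+0+0+0+0+0+0+0+0+0+0+0+0+0+0+0+0+0+0+0+0+0+0 mod 2 = 0
  c[26] = d·G[:,26] = (01001011001011100011000001)·(00000000000000000000010000) mod 2 = 0+0+0+0+0+0+0+0+0+0+0+0+0+0+0+0+0+0+0+0+0+0+0+0+0+0 mod 2 = 0
  c[27] = d·G[:,27] = (01001011001011100011000001)·(00000000000000000000001000) mod 2 = 0+0+0+0+0+0+0+0+0+0+0+0+0+0+0+0+0+0+0+0+0+0+0+0+0+0 mod 2 = 0
  c[28] = d·G[:,28] = (01001011001011100011000001)·(00000000000000000000000100) mod 2 = 0+0+0+0+0+0+0+0+0+0+0+0+0+0+0+0+0+0+0+0+0+0+0+0+0+0 mod 2 = 0
  c[29] = d·G[:,29] = (01001011001011100011000001)·(00000000000000000000000010) mod 2 = 0+0+0+0+0+0+0+0+0+0+0+0+0+0+0+0+0+0+0+0+0+0+0+0+0+0 mod 2 = 0
  c[30] = d·G[:,30] = (01001011001011100011000001)·(00000000000000000000000001) mod 2 = 0+0+0+0+0+0+0+0+0+0+0+0+0+0+0+0+0+0+0+0+0+0+0+0+0+1 mod 2 = 1
Codeword = 1101100110110010011100011000001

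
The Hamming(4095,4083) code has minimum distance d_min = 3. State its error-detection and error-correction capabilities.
Detection only: up to d_min − 1 = 2 errors.
Correction: up to ⌊(d_min − 1)/2⌋ = ⌊2/2⌋ = 1 errors.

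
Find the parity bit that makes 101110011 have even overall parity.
Sum of data bits: 1+0+1+1+1+0+0+1+1 = 6.
6 mod 2 = 0, so parity bit = 0.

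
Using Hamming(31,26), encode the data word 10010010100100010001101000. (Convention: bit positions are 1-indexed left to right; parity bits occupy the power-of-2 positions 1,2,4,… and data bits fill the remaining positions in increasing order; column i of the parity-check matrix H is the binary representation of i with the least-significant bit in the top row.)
Codeword c = d · G (mod 2), d = 10010010100100010001101000:
  c[0] = d·G[:,0] = (10010010100100010001101000)·(11011010101101010101010101) mod 2 = 1+0+0+1+0+0+1+0+1+0+0+1+0+0+0+1+0+0+0+1+0+0+0+0+0+0 mod 2 = 1
  c[1] = d·G[:,1] = (10010010100100010001101000)·(10110110011011001100110011) mod 2 = 1+0+0+1+0+0+1+0+0+0+0+0+0+0+0+0+0+0+0+0+1+0+0+0+0+0 mod 2 = 0
  c[2] = d·G[:,2] = (10010010100100010001101000)·(10000000000000000000000000) mod 2 = 1+0+0+0+0+0+0+0+0+0+0+0+0+0+0+0+0+0+0+0+0+0+0+0+0+0 mod 2 = 1
  c[3] = d·G[:,3] = (10010010100100010001101000)·(01110001111000111100001111) mod 2 = 0+0+0+1+0+0+0+0+1+0+0+0+0+0+0+1+0+0+0+0+0+0+1+0+0+0 mod 2 = 0
  c[4] = d·G[:,4] = (10010010100100010001101000)·(01000000000000000000000000) mod 2 = 0+0+0+0+0+0+0+0+0+0+0+0+0+0+0+0+0+0+0+0+0+0+0+0+0+0 mod 2 = 0
  c[5] = d·G[:,5] = (10010010100100010001101000)·(00100000000000000000000000) mod 2 = 0+0+0+0+0+0+0+0+0+0+0+0+0+0+0+0+0+0+0+0+0+0+0+0+0+0 mod 2 = 0
  c[6] = d·G[:,6] = (10010010100100010001101000)·(00010000000000000000000000) mod 2 = 0+0+0+1+0+0+0+0+0+0+0+0+0+0+0+0+0+0+0+0+0+0+0+0+0+0 mod 2 = 1
  c[7] = d·G[:,7] = (10010010100100010001101000)·(00001111111000000011111111) mod 2 = 0+0+0+0+0+0+1+0+1+0+0+0+0+0+0+0+0+0+0+1+1+0+1+0+0+0 mod 2 = 1
  c[8] = d·G[:,8] = (10010010100100010001101000)·(00001000000000000000000000) mod 2 = 0+0+0+0+0+0+0+0+0+0+0+0+0+0+0+0+0+0+0+0+0+0+0+0+0+0 mod 2 = 0
  c[9] = d·G[:,9] = (10010010100100010001101000)·(00000100000000000000000000) mod 2 = 0+0+0+0+0+0+0+0+0+0+0+0+0+0+0+0+0+0+0+0+0+0+0+0+0+0 mod 2 = 0
  c[10] = d·G[:,10] = (10010010100100010001101000)·(00000010000000000000000000) mod 2 = 0+0+0+0+0+0+1+0+0+0+0+0+0+0+0+0+0+0+0+0+0+0+0+0+0+0 mod 2 = 1
  c[11] = d·G[:,11] = (10010010100100010001101000)·(00000001000000000000000000) mod 2 = 0+0+0+0+0+0+0+0+0+0+0+0+0+0+0+0+0+0+0+0+0+0+0+0+0+0 mod 2 = 0
  c[12] = d·G[:,12] = (10010010100100010001101000)·(00000000100000000000000000) mod 2 = 0+0+0+0+0+0+0+0+1+0+0+0+0+0+0+0+0+0+0+0+0+0+0+0+0+0 mod 2 = 1
  c[13] = d·G[:,13] = (10010010100100010001101000)·(00000000010000000000000000) mod 2 = 0+0+0+0+0+0+0+0+0+0+0+0+0+0+0+0+0+0+0+0+0+0+0+0+0+0 mod 2 = 0
  c[14] = d·G[:,14] = (10010010100100010001101000)·(00000000001000000000000000) mod 2 = 0+0+0+0+0+0+0+0+0+0+0+0+0+0+0+0+0+0+0+0+0+0+0+0+0+0 mod 2 = 0
  c[15] = d·G[:,15] = (10010010100100010001101000)·(00000000000111111111111111) mod 2 = 0+0+0+0+0+0+0+0+0+0+0+1+0+0+0+1+0+0+0+1+1+0+1+0+0+0 mod 2 = 1
  c[16] = d·G[:,16] = (10010010100100010001101000)·(00000000000100000000000000) mod 2 = 0+0+0+0+0+0+0+0+0+0+0+1+0+0+0+0+0+0+0+0+0+0+0+0+0+0 mod 2 = 1
  c[17] = d·G[:,17] = (10010010100100010001101000)·(00000000000010000000000000) mod 2 = 0+0+0+0+0+0+0+0+0+0+0+0+0+0+0+0+0+0+0+0+0+0+0+0+0+0 mod 2 = 0
  c[18] = d·G[:,18] = (10010010100100010001101000)·(00000000000001000000000000) mod 2 = 0+0+0+0+0+0+0+0+0+0+0+0+0+0+0+0+0+0+0+0+0+0+0+0+0+0 mod 2 = 0
  c[19] = d·G[:,19] = (10010010100100010001101000)·(00000000000000100000000000) mod 2 = 0+0+0+0+0+0+0+0+0+0+0+0+0+0+0+0+0+0+0+0+0+0+0+0+0+0 mod 2 = 0
  c[20] = d·G[:,20] = (10010010100100010001101000)·(00000000000000010000000000) mod 2 = 0+0+0+0+0+0+0+0+0+0+0+0+0+0+0+1+0+0+0+0+0+0+0+0+0+0 mod 2 = 1
  c[21] = d·G[:,21] = (10010010100100010001101000)·(00000000000000001000000000) mod 2 = 0+0+0+0+0+0+0+0+0+0+0+0+0+0+0+0+0+0+0+0+0+0+0+0+0+0 mod 2 = 0
  c[22] = d·G[:,22] = (10010010100100010001101000)·(00000000000000000100000000) mod 2 = 0+0+0+0+0+0+0+0+0+0+0+0+0+0+0+0+0+0+0+0+0+0+0+0+0+0 mod 2 = 0
  c[23] = d·G[:,23] = (10010010100100010001101000)·(00000000000000000010000000) mod 2 = 0+0+0+0+0+0+0+0+0+0+0+0+0+0+0+0+0+0+0+0+0+0+0+0+0+0 mod 2 = 0
  c[24] = d·G[:,24] = (10010010100100010001101000)·(00000000000000000001000000) mod 2 = 0+0+0+0+0+0+0+0+0+0+0+0+0+0+0+0+0+0+0+1+0+0+0+0+0+0 mod 2 = 1
  c[25] = d·G[:,25] = (10010010100100010001101000)·(00000000000000000000100000) mod 2 = 0+0+0+0+0+0+0+0+0+0+0+0+0+0+0+0+0+0+0+0+1+0+0+0+0+0 mod 2 = 1
  c[26] = d·G[:,26] = (10010010100100010001101000)·(00000000000000000000010000) mod 2 = 0+0+0+0+0+0+0+0+0+0+0+0+0+0+0+0+0+0+0+0+0+0+0+0+0+0 mod 2 = 0
  c[27] = d·G[:,27] = (10010010100100010001101000)·(00000000000000000000001000) mod 2 = 0+0+0+0+0+0+0+0+0+0+0+0+0+0+0+0+0+0+0+0+0+0+1+0+0+0 mod 2 = 1
  c[28] = d·G[:,28] = (10010010100100010001101000)·(00000000000000000000000100) mod 2 = 0+0+0+0+0+0+0+0+0+0+0+0+0+0+0+0+0+0+0+0+0+0+0+0+0+0 mod 2 = 0
  c[29] = d·G[:,29] = (10010010100100010001101000)·(00000000000000000000000010) mod 2 = 0+0+0+0+0+0+0+0+0+0+0+0+0+0+0+0+0+0+0+0+0+0+0+0+0+0 mod 2 = 0
  c[30] = d·G[:,30] = (10010010100100010001101000)·(00000000000000000000000001) mod 2 = 0+0+0+0+0+0+0+0+0+0+0+0+0+0+0+0+0+0+0+0+0+0+0+0+0+0 mod 2 = 0
Codeword = 1010001100101001100010001101000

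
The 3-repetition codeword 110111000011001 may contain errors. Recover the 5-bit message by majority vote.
Split into 3-bit blocks and majority-vote each:
  block 1 = 110: 2 ones, 1 zeros → 1
  block 2 = 111: 3 ones, 0 zeros → 1
  block 3 = 000: 0 ones, 3 zeros → 0
  block 4 = 011: 2 ones, 1 zeros → 1
  block 5 = 001: 1 ones, 2 zeros → 0
Decoded = 11010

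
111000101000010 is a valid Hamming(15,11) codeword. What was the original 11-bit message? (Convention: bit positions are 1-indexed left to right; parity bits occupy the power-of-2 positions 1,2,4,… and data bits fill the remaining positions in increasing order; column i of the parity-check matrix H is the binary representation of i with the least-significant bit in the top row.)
Parity bits occupy power-of-2 positions; data bits are at positions {3,5,6,7,9,10,11,12,13,14,15} (1-indexed).
Extract: c[3]=1 c[5]=0 c[6]=0 c[7]=1 c[9]=1 c[10]=0 c[11]=0 c[12]=0 c[13]=0 c[14]=1 c[15]=0
Data = 10011000010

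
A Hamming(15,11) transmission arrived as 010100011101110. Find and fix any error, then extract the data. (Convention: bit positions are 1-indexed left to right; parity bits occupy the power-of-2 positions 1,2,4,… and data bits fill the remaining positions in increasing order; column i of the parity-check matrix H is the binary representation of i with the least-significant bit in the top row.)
Syndrome s = H · r^T (mod 2), r = 010100011101110:
  s[0] = (101010101010101)·(010100011101110) mod 2 = 0+0+0+0+0+0+0+0+1+0+0+0+1+0+0 mod 2 = 0
  s[1] = (011001100110011)·(010100011101110) mod 2 = 0+1+0+0+0+0+0+0+0+1+0+0+0+1+0 mod 2 = 1
  s[2] = (000111100001111)·(010100011101110) mod 2 = 0+0+0+1+0+0+0+0+0+0+0+1+1+1+0 mod 2 = 0
  s[3] = (000000011111111)·(010100011101110) mod 2 = 0+0+0+0+0+0+0+1+1+1+0+1+1+1+0 mod 2 = 0
Syndrome = 0100
Column 2 of H equals this syndrome → error at bit 2 (1-indexed).
Flip bit 2: 010100011101110 → 000100011101110
Extract data bits at positions {3,5,6,7,9,10,11,12,13,14,15}: 00001101110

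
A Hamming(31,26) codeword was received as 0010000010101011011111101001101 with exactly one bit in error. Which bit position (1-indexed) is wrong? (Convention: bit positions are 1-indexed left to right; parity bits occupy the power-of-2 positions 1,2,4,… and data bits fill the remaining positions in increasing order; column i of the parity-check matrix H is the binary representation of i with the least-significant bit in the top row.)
Syndrome s = H · r^T (mod 2), r = 0010000010101011011111101001101:
  s[0] = (1010101010101010101010101010101)·(0010000010101011011111101001101) mod 2 = 0+0+1+0+0+0+0+0+1+0+1+0+1+0+1+0+0+0+1+0+1+0+1+0+1+0+0+0+1+0+1 mod 2 = 1
  s[1] = (0110011001100110011001100110011)·(0010000010101011011111101001101) mod 2 = 0+0+1+0+0+0+0+0+0+0+1+0+0+0+1+0+0+1+1+0+0+1+1+0+0+0+0+0+0+0+1 mod 2 = 0
  s[2] = (0001111000011110000111100001111)·(0010000010101011011111101001101) mod 2 = 0+0+0+0+0+0+0+0+0+0+0+0+1+0+1+0+0+0+0+1+1+1+1+0+0+0+0+1+1+0+1 mod 2 = 1
  s[3] = (0000000111111110000000011111111)·(0010000010101011011111101001101) mod 2 = 0+0+0+0+0+0+0+0+1+0+1+0+1+0+1+0+0+0+0+0+0+0+0+0+1+0+0+1+1+0+1 mod 2 = 0
  s[4] = (0000000000000001111111111111111)·(0010000010101011011111101001101) mod 2 = 0+0+0+0+0+0+0+0+0+0+0+0+0+0+0+1+0+1+1+1+1+1+1+0+1+0+0+1+1+0+1 mod 2 = 1
Syndrome = 10101
Column i of H is the binary representation of i, so the syndrome is the binary index of the flipped bit.
Read s = 10101 with s[0] as LSB: 1·2^0 + 0·2^1 + 1·2^2 + 0·2^3 + 1·2^4 = 21.
Error is at bit position 21.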